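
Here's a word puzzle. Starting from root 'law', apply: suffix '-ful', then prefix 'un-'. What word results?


Step 1: Add suffix '-ful' to 'law' = 'lawful'
Step 2: Add prefix 'un-' to 'lawful' = 'unlawful'

unlawful


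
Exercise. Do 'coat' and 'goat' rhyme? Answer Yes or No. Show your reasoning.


Rime (stressed vowel + following sounds) of 'coat': -oat = /oʊt/
Rime of 'goat': -oat = /oʊt/
/oʊt/ and /oʊt/ are the same ending sound, so the words rhyme.

Yes


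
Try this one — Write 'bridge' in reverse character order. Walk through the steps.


Reverse 'bridge' character by character: 'egdirb'.

egdirb


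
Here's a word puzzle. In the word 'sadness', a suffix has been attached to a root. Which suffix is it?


The word 'sadness' = 'sad' (root) + '-ness' (suffix). The suffix is '-ness'.

ness


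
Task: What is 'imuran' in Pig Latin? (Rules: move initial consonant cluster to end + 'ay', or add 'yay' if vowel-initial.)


'imuran' starts with a vowel, so add 'yay': 'imuranyay'.

imuranyay


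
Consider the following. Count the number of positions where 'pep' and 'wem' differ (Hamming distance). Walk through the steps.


Alignment:
Position 1: 'p' vs 'w' = DIFFER
Position 2: 'e' vs 'e' = match
Position 3: 'p' vs 'm' = DIFFER
Total differences: 2

2


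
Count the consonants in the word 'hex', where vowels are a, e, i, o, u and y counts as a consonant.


Consonants in 'hex': h, x = 2 consonants.

2


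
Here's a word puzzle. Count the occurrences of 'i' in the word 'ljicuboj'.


Letter 'i' in 'ljicuboj': found at position(s) 3 = 1 occurrence(s).

1


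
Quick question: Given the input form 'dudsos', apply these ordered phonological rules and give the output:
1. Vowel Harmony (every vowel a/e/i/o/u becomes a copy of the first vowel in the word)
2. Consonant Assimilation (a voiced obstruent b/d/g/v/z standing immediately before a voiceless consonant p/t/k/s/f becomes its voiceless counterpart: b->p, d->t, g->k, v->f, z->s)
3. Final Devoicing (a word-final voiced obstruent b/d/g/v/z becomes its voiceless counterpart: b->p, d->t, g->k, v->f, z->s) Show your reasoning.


Starting form: 'dudsos'
Rule 1: Vowel Harmony: all vowels become 'u' (matching first vowel). 'dudsos' -> 'dudsus'
Rule 2: Consonant Assimilation: voiced obstruent before voiceless consonant becomes voiceless ('ds' -> 'ts'). 'dudsus' -> 'dutsus'
Rule 3: Final Devoicing: final consonant 's' is not one of the voiced obstruents b/d/g/v/z. No change.
Final form: 'dutsus'

dutsus


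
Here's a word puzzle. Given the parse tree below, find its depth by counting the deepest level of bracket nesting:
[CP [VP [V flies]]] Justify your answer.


Count bracket nesting levels:
'[' at pos 0: depth = 1
'[' at pos 4: depth = 2
'[' at pos 8: depth = 3
Maximum depth reached: 3

3


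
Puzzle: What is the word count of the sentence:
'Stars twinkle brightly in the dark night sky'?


Split into words: Stars | twinkle | brightly | in | the | dark | night | sky = 8 words.

8


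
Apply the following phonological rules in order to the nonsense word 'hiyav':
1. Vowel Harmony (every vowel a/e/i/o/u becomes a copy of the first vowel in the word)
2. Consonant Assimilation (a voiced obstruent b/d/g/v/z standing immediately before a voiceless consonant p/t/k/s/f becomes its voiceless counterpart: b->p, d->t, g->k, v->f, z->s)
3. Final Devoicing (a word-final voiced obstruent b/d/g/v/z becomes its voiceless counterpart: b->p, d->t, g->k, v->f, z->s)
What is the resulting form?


Starting form: 'hiyav'
Rule 1: Vowel Harmony: all vowels become 'i' (matching first vowel). 'hiyav' -> 'hiyiv'
Rule 2: Consonant Assimilation: no voiced obstruent (b/d/g/v/z) stands immediately before a voiceless consonant (p/t/k/s/f). No change.
Rule 3: Final Devoicing: word-final voiced obstruent 'v' becomes voiceless 'f'. 'hiyiv' -> 'hiyif'
Final form: 'hiyif'

hiyif


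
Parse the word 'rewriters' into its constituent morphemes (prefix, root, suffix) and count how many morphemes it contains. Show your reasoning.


Step 1: Identify prefix: 're' (meaning: again)
Step 2: Identify root: 'write'
Step 3: Identify suffix(es): 'er, s'
Decomposition: re- (prefix: again) + write (root) + -er (suffix: one who) + -s (plural)
Total morphemes: 4

4 morphemes (re- (prefix: again) + write (root) + -er (suffix: one who) + -s (plural))


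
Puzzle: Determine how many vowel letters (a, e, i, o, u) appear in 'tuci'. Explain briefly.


Vowels in 'tuci': u, i = 2 vowels.

2


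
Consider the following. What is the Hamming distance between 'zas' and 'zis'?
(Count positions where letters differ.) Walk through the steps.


Alignment:
Position 1: 'z' vs 'z' = match
Position 2: 'a' vs 'i' = DIFFER
Position 3: 's' vs 's' = match
Total differences: 1

1


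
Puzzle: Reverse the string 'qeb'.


Reverse 'qeb' character by character: 'beq'.

beq


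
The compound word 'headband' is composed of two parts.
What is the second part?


Split 'headband' into 'head' + 'band'. The second part is 'band'.

band


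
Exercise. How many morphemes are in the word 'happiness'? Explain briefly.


Decomposition: happy (root) + -ness (suffix) = 2 morpheme(s)

2 morphemes


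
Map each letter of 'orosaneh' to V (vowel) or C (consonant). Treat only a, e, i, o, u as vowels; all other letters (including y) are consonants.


Letter mapping: o = V, r = C, o = V, s = C, a = V, n = C, e = V, h = C.

VCVCVCVC


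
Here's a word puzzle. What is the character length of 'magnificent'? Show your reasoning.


Spell out 'magnificent' and number each letter: m(1), a(2), g(3), n(4), i(5), f(6), i(7), c(8), e(9), n(10), t(11). Total: 11 letters.

11


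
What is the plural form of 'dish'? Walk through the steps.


Apply rule: Add -es (sibilant/fricative ending). 'dish' becomes 'dishes'.

dishes


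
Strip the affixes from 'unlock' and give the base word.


Remove prefix 'un' from 'unlock' to get root 'lock'.

lock


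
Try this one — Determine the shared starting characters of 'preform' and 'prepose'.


Compare from the start: 3 characters match: 'pre'. Mismatch at position 4: 'f' vs 'p'.

pre


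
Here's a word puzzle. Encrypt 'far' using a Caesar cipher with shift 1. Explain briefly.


Shift each letter by 1: f -> g, a -> b, r -> s. Result: 'gbs'.

gbs


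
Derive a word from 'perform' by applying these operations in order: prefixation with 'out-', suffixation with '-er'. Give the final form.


Step 1: Add prefix 'out-' to 'perform' = 'outperform'
Step 2: Add suffix '-er' to 'outperform' = 'outperformer'

outperformer


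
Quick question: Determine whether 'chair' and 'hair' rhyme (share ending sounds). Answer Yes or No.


Rime (stressed vowel + following sounds) of 'chair': -air = /ɛər/
Rime of 'hair': -air = /ɛər/
/ɛər/ and /ɛər/ are the same ending sound, so the words rhyme.

Yes


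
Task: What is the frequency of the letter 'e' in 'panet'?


Letter 'e' in 'panet': found at position(s) 4 = 1 occurrence(s).

1


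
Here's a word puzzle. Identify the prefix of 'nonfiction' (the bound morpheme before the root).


The word 'nonfiction' = 'non' (prefix) + 'fiction' (root). The prefix is 'non'.

non


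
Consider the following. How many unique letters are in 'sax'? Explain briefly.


Unique letters in 'sax': {a, s, x} = 3 distinct letters.

3


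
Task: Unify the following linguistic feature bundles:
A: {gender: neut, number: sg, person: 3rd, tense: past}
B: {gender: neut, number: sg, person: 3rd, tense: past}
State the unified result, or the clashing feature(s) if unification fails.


Compare features:
gender: A=neut vs B=neut -> unified: neut
number: A=sg vs B=sg -> unified: sg
person: A=3rd vs B=3rd -> unified: 3rd
tense: A=past vs B=past -> unified: past
No clashes found.

Unified: {gender: neut, number: sg, person: 3rd, tense: past}


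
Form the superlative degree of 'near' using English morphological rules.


Apply superlative formation (add -est): 'near' -> 'nearest'.

nearest


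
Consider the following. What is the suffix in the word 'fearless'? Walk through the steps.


The word 'fearless' = 'fear' (root) + '-less' (suffix). The suffix is '-less'.

less


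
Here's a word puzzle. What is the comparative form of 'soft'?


Apply comparative formation (add -er): 'soft' -> 'softer'.

softer


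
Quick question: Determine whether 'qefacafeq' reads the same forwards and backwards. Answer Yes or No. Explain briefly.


Forward: 'qefacafeq'
Reversed: 'qefacafeq'
They are identical.

Yes


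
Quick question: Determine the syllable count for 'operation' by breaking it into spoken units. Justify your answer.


Break 'operation' into syllables: op-er-a-tion -> op | er | a | tion = 4 syllables

4 syllables


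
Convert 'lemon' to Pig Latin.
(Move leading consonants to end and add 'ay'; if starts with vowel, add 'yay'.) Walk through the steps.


'lemon': move consonant cluster 'l' to end and add 'ay': 'emonlay'.

emonlay


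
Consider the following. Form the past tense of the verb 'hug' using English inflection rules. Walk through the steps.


Apply rule: Double final consonant and add -ed. 'hug' becomes 'hugged'.

hugged


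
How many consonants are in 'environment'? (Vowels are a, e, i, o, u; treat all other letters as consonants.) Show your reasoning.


Consonants in 'environment': n, v, r, n, m, n, t = 7 consonants.

7


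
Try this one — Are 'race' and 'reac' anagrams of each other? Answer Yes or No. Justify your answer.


Sorted letters of 'race': 'acer'
Sorted letters of 'reac': 'acer'
They match.

Yes


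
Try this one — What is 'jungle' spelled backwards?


Reverse 'jungle' character by character: 'elgnuj'.

elgnuj


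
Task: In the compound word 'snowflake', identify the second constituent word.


Split 'snowflake' into 'snow' + 'flake'. The second part is 'flake'.

flake


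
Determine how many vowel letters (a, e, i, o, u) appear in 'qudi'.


Vowels in 'qudi': u, i = 2 vowels.

2


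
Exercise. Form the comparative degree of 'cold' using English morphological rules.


Apply comparative formation (add -er): 'cold' -> 'colder'.

colder


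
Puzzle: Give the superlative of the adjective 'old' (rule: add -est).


Apply superlative formation (add -est): 'old' -> 'oldest'.

oldest


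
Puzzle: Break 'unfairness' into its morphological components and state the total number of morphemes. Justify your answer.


Step 1: Identify prefix: 'un' (meaning: not/reverse)
Step 2: Identify root: 'fair'
Step 3: Identify suffix(es): 'ness'
Decomposition: un- (prefix: not/reverse) + fair (root) + -ness (suffix: state of)
Total morphemes: 3

3 morphemes (un- (prefix: not/reverse) + fair (root) + -ness (suffix: state of))


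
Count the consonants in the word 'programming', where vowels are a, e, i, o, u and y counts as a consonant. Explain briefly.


Consonants in 'programming': p, r, g, r, m, m, n, g = 8 consonants.

8


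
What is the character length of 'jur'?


Spell out 'jur' and number each letter: j(1), u(2), r(3). Total: 3 letters.

3


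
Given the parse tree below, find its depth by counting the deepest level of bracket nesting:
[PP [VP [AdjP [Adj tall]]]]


Count bracket nesting levels:
'[' at pos 0: depth = 1
'[' at pos 4: depth = 2
'[' at pos 8: depth = 3
'[' at pos 14: depth = 4
Maximum depth reached: 4

4


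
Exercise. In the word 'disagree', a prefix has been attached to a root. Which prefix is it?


The word 'disagree' = 'dis' (prefix) + 'agree' (root). The prefix is 'dis'.

dis


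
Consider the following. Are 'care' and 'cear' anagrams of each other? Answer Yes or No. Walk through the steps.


Sorted letters of 'care': 'acer'
Sorted letters of 'cear': 'acer'
They match.

Yes


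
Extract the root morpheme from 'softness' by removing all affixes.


Remove suffix '-ness' from 'softness' to get root 'soft'.

soft


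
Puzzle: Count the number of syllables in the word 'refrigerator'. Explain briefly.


Break 'refrigerator' into syllables: re-frig-er-a-tor -> re | frig | er | a | tor = 5 syllables

5 syllables


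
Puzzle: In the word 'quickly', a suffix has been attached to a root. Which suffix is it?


The word 'quickly' = 'quick' (root) + '-ly' (suffix). The suffix is '-ly'.

ly


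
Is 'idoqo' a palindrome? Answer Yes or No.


Forward: 'idoqo'
Reversed: 'oqodi'
They differ.

No


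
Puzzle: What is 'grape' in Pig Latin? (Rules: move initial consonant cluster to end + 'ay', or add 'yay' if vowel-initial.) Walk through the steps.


'grape': move consonant cluster 'gr' to end and add 'ay': 'apegray'.

apegray


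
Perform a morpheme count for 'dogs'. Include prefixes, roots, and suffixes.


Decomposition: dog (root) + -s (plural) = 2 morpheme(s)

2 morphemes


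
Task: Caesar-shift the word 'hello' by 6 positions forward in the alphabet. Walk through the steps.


Shift each letter by 6: h -> n, e -> k, l -> r, l -> r, o -> u. Result: 'nkrru'.

nkrru


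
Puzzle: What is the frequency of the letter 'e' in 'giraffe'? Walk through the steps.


Letter 'e' in 'giraffe': found at position(s) 7 = 1 occurrence(s).

1


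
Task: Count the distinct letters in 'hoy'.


Unique letters in 'hoy': {h, o, y} = 3 distinct letters.

3


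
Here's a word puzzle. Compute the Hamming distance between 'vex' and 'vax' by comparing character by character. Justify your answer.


Alignment:
Position 1: 'v' vs 'v' = match
Position 2: 'e' vs 'a' = DIFFER
Position 3: 'x' vs 'x' = match
Total differences: 1

1


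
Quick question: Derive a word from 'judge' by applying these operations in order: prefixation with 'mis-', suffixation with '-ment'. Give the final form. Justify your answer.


Step 1: Add prefix 'mis-' to 'judge' = 'misjudge'
Step 2: Add suffix '-ment' to 'misjudge' = 'misjudgment'

misjudgment


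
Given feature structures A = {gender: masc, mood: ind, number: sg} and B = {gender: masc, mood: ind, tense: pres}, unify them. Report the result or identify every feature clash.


Compare features:
gender: A=masc vs B=masc -> unified: masc
mood: A=ind vs B=ind -> unified: ind
number: A=sg vs B=_ -> unified: sg
tense: A=_ vs B=pres -> unified: pres
No clashes found.

Unified: {gender: masc, mood: ind, number: sg, tense: pres}


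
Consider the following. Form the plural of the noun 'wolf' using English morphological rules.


Apply rule: Change -f to -ves. 'wolf' becomes 'wolves'.

wolves


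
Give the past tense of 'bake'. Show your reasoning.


Apply rule: Add -d (word ends in -e). 'bake' becomes 'baked'.

baked


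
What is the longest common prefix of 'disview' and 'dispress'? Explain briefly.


Compare from the start: 3 characters match: 'dis'. Mismatch at position 4: 'v' vs 'p'.

dis


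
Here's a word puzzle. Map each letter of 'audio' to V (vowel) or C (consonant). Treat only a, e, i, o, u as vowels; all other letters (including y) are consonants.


Letter mapping: a = V, u = V, d = C, i = V, o = V.

VVCVV


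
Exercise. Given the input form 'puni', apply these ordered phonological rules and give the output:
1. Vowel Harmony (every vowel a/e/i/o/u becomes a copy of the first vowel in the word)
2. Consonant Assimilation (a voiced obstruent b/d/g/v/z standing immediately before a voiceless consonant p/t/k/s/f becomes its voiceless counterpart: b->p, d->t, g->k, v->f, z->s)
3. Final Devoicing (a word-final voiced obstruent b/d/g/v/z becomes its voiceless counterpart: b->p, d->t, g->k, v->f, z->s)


Starting form: 'puni'
Rule 1: Vowel Harmony: all vowels become 'u' (matching first vowel). 'puni' -> 'punu'
Rule 2: Consonant Assimilation: no voiced obstruent (b/d/g/v/z) stands immediately before a voiceless consonant (p/t/k/s/f). No change.
Rule 3: Final Devoicing: the word ends in the vowel 'u', not a consonant. No change.
Final form: 'punu'

punu


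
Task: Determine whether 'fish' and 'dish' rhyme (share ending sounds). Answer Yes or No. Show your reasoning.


Rime (stressed vowel + following sounds) of 'fish': -ish = /ɪʃ/
Rime of 'dish': -ish = /ɪʃ/
/ɪʃ/ and /ɪʃ/ are the same ending sound, so the words rhyme.

Yes


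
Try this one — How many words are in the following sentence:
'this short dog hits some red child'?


Split into words: this | short | dog | hits | some | red | child = 7 words.

7


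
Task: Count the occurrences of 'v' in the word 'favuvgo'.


Letter 'v' in 'favuvgo': found at position(s) 3, 5 = 2 occurrence(s).

2


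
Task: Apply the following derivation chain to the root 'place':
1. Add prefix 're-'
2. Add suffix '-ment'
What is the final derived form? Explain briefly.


Step 1: Add prefix 're-' to 'place' = 'replace'
Step 2: Add suffix '-ment' to 'replace' = 'replacement'

replacement


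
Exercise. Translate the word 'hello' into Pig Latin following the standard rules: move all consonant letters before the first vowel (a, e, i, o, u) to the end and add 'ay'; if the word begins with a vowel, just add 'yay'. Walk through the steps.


'hello': move consonant cluster 'h' to end and add 'ay': 'ellohay'.

ellohay


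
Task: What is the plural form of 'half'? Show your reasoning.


Apply rule: Change -f to -ves. 'half' becomes 'halves'.

halves


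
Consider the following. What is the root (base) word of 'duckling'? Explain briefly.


Remove suffix '-ling' from 'duckling' to get root 'duck'.

duck


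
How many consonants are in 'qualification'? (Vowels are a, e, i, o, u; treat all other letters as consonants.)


Consonants in 'qualification': q, l, f, c, t, n = 6 consonants.

6


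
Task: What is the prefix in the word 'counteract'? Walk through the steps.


The word 'counteract' = 'counter' (prefix) + 'act' (root). The prefix is 'counter'.

counter


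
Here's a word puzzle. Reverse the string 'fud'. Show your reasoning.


Reverse 'fud' character by character: 'duf'.

duf


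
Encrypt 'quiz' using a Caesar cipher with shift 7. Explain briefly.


Shift each letter by 7: q -> x, u -> b, i -> p, z -> g. Result: 'xbpg'.

xbpg


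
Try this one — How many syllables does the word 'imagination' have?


Break 'imagination' into syllables: i-mag-i-na-tion -> i | mag | i | na | tion = 5 syllables

5 syllables


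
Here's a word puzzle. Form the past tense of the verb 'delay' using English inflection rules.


Apply rule: Add -ed. 'delay' becomes 'delayed'.

delayed


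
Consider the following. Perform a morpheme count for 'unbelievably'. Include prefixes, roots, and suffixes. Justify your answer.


Decomposition: un- (prefix) + believe (root) + -able (suffix) + -ly (suffix) = 4 morpheme(s)

4 morphemes


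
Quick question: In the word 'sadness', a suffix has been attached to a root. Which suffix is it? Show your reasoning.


The word 'sadness' = 'sad' (root) + '-ness' (suffix). The suffix is '-ness'.

ness


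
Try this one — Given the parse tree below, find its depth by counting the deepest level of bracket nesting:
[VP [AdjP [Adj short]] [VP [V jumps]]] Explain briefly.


Count bracket nesting levels:
'[' at pos 0: depth = 1
'[' at pos 4: depth = 2
'[' at pos 10: depth = 3
'[' at pos 23: depth = 2
'[' at pos 27: depth = 3
Maximum depth reached: 3

3


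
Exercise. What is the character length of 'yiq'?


Spell out 'yiq' and number each letter: y(1), i(2), q(3). Total: 3 letters.

3


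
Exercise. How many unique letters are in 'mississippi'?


Unique letters in 'mississippi': {i, m, p, s} = 4 distinct letters.

4


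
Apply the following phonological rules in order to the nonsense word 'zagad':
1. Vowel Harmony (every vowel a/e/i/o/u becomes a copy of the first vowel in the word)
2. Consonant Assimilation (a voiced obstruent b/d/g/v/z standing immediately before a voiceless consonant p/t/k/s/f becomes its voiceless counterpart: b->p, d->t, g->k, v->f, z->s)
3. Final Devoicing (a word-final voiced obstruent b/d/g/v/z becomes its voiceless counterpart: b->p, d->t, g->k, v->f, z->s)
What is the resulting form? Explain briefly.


Starting form: 'zagad'
Rule 1: Vowel Harmony: all vowels already match. No change.
Rule 2: Consonant Assimilation: no voiced obstruent (b/d/g/v/z) stands immediately before a voiceless consonant (p/t/k/s/f). No change.
Rule 3: Final Devoicing: word-final voiced obstruent 'd' becomes voiceless 't'. 'zagad' -> 'zagat'
Final form: 'zagat'

zagat


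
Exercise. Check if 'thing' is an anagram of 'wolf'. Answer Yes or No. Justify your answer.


Sorted letters of 'thing': 'ghint'
Sorted letters of 'wolf': 'flow'
They do not match.

No


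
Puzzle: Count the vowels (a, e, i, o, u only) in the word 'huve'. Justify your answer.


Vowels in 'huve': u, e = 2 vowels.

2


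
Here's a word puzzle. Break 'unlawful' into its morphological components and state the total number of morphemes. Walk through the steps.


Step 1: Identify prefix: 'un' (meaning: not/reverse)
Step 2: Identify root: 'law'
Step 3: Identify suffix(es): 'ful'
Decomposition: un- (prefix: not/reverse) + law (root) + -ful (suffix: full of)
Total morphemes: 3

3 morphemes (un- (prefix: not/reverse) + law (root) + -ful (suffix: full of))


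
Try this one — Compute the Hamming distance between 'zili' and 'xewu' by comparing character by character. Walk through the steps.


Alignment:
Position 1: 'z' vs 'x' = DIFFER
Position 2: 'i' vs 'e' = DIFFER
Position 3: 'l' vs 'w' = DIFFER
Position 4: 'i' vs 'u' = DIFFER
Total differences: 4

4


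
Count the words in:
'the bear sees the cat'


Split into words: the | bear | sees | the | cat = 5 words.

5


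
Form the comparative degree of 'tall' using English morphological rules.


Apply comparative formation (add -er): 'tall' -> 'taller'.

taller


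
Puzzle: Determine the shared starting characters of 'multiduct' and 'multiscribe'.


Compare from the start: 5 characters match: 'multi'. Mismatch at position 6: 'd' vs 's'.

multi


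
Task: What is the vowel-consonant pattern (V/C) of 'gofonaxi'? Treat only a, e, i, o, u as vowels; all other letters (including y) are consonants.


Letter mapping: g = C, o = V, f = C, o = V, n = C, a = V, x = C, i = V.

CVCVCVCV


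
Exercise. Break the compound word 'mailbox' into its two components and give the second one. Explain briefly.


Split 'mailbox' into 'mail' + 'box'. The second part is 'box'.

box


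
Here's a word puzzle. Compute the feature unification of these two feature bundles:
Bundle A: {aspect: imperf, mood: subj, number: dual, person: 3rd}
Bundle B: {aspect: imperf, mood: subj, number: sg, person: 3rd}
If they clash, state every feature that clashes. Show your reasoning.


Compare features:
aspect: A=imperf vs B=imperf -> unified: imperf
mood: A=subj vs B=subj -> unified: subj
number: A=dual vs B=sg -> CLASH
person: A=3rd vs B=3rd -> unified: 3rd
Clash detected on feature 'number' (dual vs sg); unification fails.

CLASH on 'number' (dual vs sg)


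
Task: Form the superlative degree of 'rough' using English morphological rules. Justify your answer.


Apply superlative formation (add -est): 'rough' -> 'roughest'.

roughest


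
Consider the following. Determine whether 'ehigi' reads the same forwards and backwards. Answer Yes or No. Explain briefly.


Forward: 'ehigi'
Reversed: 'igihe'
They differ.

No


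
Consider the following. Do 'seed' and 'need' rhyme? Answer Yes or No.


Rime (stressed vowel + following sounds) of 'seed': -eed = /iːd/
Rime of 'need': -eed = /iːd/
/iːd/ and /iːd/ are the same ending sound, so the words rhyme.

Yes


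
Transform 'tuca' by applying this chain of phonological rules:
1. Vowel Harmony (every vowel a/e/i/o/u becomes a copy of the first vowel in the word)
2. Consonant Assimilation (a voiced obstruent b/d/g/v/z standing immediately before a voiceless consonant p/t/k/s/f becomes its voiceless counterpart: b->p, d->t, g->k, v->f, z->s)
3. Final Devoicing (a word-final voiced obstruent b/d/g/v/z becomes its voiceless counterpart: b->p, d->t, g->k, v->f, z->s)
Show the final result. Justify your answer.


Starting form: 'tuca'
Rule 1: Vowel Harmony: all vowels become 'u' (matching first vowel). 'tuca' -> 'tucu'
Rule 2: Consonant Assimilation: no voiced obstruent (b/d/g/v/z) stands immediately before a voiceless consonant (p/t/k/s/f). No change.
Rule 3: Final Devoicing: the word ends in the vowel 'u', not a consonant. No change.
Final form: 'tucu'

tucu


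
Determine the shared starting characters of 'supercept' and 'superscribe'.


Compare from the start: 5 characters match: 'super'. Mismatch at position 6: 'c' vs 's'.

super


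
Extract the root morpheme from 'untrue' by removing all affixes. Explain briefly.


Remove prefix 'un' from 'untrue' to get root 'true'.

true


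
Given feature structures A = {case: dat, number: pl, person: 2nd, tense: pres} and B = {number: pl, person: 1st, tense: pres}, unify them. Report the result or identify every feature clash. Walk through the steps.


Compare features:
case: A=dat vs B=_ -> unified: dat
number: A=pl vs B=pl -> unified: pl
person: A=2nd vs B=1st -> CLASH
tense: A=pres vs B=pres -> unified: pres
Clash detected on feature 'person' (2nd vs 1st); unification fails.

CLASH on 'person' (2nd vs 1st)


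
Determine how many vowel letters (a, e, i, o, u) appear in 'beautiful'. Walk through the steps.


Vowels in 'beautiful': e, a, u, i, u = 5 vowels.

5


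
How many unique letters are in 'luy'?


Unique letters in 'luy': {l, u, y} = 3 distinct letters.

3


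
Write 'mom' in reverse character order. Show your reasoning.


Reverse 'mom' character by character: 'mom'.

mom


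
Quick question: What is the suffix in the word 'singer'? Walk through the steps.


The word 'singer' = 'sing' (root) + '-er' (suffix). The suffix is '-er'.

er


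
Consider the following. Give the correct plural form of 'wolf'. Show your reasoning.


Apply rule: Change -f to -ves. 'wolf' becomes 'wolves'.

wolves


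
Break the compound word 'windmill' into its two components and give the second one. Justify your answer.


Split 'windmill' into 'wind' + 'mill'. The second part is 'mill'.

mill


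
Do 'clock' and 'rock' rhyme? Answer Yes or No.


Rime (stressed vowel + following sounds) of 'clock': -ock = /ɒk/
Rime of 'rock': -ock = /ɒk/
/ɒk/ and /ɒk/ are the same ending sound, so the words rhyme.

Yes


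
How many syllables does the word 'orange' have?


Break 'orange' into syllables: or-ange -> or | ange = 2 syllables

2 syllables


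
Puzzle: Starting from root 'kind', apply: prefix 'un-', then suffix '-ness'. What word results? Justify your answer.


Step 1: Add prefix 'un-' to 'kind' = 'unkind'
Step 2: Add suffix '-ness' to 'unkind' = 'unkindness'

unkindness


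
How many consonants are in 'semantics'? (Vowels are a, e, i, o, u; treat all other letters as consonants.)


Consonants in 'semantics': s, m, n, t, c, s = 6 consonants.

6


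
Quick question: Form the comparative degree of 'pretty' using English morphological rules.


Apply comparative formation (consonant + y: change y to i, add -er): 'pretty' -> 'prettier'.

prettier


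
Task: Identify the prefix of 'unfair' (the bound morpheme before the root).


The word 'unfair' = 'un' (prefix) + 'fair' (root). The prefix is 'un'.

un


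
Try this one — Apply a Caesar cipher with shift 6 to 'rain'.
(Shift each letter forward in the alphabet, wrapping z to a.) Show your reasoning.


Shift each letter by 6: r -> x, a -> g, i -> o, n -> t. Result: 'xgot'.

xgot


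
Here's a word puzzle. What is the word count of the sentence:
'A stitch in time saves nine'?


Split into words: A | stitch | in | time | saves | nine = 6 words.

6


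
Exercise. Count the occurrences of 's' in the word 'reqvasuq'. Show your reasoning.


Letter 's' in 'reqvasuq': found at position(s) 6 = 1 occurrence(s).

1


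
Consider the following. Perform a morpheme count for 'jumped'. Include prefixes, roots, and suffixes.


Decomposition: jump (root) + -ed (suffix) = 2 morpheme(s)

2 morphemes


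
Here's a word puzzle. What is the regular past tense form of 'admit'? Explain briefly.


Apply rule: Double final consonant and add -ed. 'admit' becomes 'admitted'.

admitted


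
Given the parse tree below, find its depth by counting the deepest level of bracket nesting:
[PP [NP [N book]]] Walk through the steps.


Count bracket nesting levels:
'[' at pos 0: depth = 1
'[' at pos 4: depth = 2
'[' at pos 8: depth = 3
Maximum depth reached: 3

3


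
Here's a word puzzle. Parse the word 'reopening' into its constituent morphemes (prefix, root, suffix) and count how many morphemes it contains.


Step 1: Identify prefix: 're' (meaning: again)
Step 2: Identify root: 'open'
Step 3: Identify suffix(es): 'ing'
Decomposition: re- (prefix: again) + open (root) + -ing (suffix: ongoing action)
Total morphemes: 3

3 morphemes (re- (prefix: again) + open (root) + -ing (suffix: ongoing action))


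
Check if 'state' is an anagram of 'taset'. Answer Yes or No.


Sorted letters of 'state': 'aestt'
Sorted letters of 'taset': 'aestt'
They match.

Yes


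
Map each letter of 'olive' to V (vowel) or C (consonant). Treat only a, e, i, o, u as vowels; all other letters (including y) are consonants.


Letter mapping: o = V, l = C, i = V, v = C, e = V.

VCVCV


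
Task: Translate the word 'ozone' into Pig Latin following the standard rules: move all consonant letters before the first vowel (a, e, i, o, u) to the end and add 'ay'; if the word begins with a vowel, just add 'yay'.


'ozone' starts with a vowel, so add 'yay': 'ozoneyay'.

ozoneyay


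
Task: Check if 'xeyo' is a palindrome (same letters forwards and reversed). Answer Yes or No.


Forward: 'xeyo'
Reversed: 'oyex'
They differ.

No


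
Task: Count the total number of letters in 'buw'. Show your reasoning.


Spell out 'buw' and number each letter: b(1), u(2), w(3). Total: 3 letters.

3


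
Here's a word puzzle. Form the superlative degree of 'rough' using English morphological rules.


Apply superlative formation (add -est): 'rough' -> 'roughest'.

roughest


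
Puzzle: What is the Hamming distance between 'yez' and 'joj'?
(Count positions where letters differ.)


Alignment:
Position 1: 'y' vs 'j' = DIFFER
Position 2: 'e' vs 'o' = DIFFER
Position 3: 'z' vs 'j' = DIFFER
Total differences: 3

3


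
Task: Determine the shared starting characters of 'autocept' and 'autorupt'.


Compare from the start: 4 characters match: 'auto'. Mismatch at position 5: 'c' vs 'r'.

auto


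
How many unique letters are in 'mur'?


Unique letters in 'mur': {m, r, u} = 3 distinct letters.

3


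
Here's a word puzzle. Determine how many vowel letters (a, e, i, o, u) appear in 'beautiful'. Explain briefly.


Vowels in 'beautiful': e, a, u, i, u = 5 vowels.

5


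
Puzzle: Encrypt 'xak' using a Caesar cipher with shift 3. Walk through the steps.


Shift each letter by 3: x -> a, a -> d, k -> n. Result: 'adn'.

adn


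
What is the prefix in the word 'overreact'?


The word 'overreact' = 'over' (prefix) + 'react' (root). The prefix is 'over'.

over


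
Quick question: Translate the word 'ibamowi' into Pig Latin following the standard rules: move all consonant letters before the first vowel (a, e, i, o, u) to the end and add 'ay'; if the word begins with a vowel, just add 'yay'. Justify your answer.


'ibamowi' starts with a vowel, so add 'yay': 'ibamowiyay'.

ibamowiyay


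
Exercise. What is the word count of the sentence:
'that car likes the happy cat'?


Split into words: that | car | likes | the | happy | cat = 6 words.

6


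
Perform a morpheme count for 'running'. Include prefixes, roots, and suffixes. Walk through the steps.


Decomposition: run (root) + -ing (suffix) = 2 morpheme(s)

2 morphemes


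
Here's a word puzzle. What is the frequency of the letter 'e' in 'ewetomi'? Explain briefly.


Letter 'e' in 'ewetomi': found at position(s) 1, 3 = 2 occurrence(s).

2


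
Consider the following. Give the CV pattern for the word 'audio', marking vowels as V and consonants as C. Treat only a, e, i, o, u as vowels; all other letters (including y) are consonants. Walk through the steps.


Letter mapping: a = V, u = V, d = C, i = V, o = V.

VVCVV


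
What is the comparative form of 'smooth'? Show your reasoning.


Apply comparative formation (add -er): 'smooth' -> 'smoother'.

smoother


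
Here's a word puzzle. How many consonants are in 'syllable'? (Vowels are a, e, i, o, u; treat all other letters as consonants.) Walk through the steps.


Consonants in 'syllable': s, y, l, l, b, l = 6 consonants.

6


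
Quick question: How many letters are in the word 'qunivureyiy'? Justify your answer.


Spell out 'qunivureyiy' and number each letter: q(1), u(2), n(3), i(4), v(5), u(6), r(7), e(8), y(9), i(10), y(11). Total: 11 letters.

11


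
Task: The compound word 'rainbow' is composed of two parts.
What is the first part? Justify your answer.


Split 'rainbow' into 'rain' + 'bow'. The first part is 'rain'.

rain


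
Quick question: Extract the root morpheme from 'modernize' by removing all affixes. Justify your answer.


Remove suffix '-ize' from 'modernize' to get root 'modern'.

modern


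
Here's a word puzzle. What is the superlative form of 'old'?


Apply superlative formation (add -est): 'old' -> 'oldest'.

oldest


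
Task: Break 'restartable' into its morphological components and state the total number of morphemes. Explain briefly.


Step 1: Identify prefix: 're' (meaning: again)
Step 2: Identify root: 'start'
Step 3: Identify suffix(es): 'able'
Decomposition: re- (prefix: again) + start (root) + -able (suffix: capable of)
Total morphemes: 3

3 morphemes (re- (prefix: again) + start (root) + -able (suffix: capable of))


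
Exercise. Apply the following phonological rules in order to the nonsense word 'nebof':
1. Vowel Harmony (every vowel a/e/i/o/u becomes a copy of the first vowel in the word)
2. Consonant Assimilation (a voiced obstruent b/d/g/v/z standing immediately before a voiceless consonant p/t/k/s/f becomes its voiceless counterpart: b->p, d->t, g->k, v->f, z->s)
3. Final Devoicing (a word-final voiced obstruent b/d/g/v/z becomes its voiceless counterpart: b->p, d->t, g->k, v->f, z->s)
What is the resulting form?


Starting form: 'nebof'
Rule 1: Vowel Harmony: all vowels become 'e' (matching first vowel). 'nebof' -> 'nebef'
Rule 2: Consonant Assimilation: no voiced obstruent (b/d/g/v/z) stands immediately before a voiceless consonant (p/t/k/s/f). No change.
Rule 3: Final Devoicing: final consonant 'f' is not one of the voiced obstruents b/d/g/v/z. No change.
Final form: 'nebef'

nebef


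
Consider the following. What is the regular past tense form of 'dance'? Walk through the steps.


Apply rule: Add -d (word ends in -e). 'dance' becomes 'danced'.

danced


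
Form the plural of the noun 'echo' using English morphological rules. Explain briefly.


Apply rule: Add -es (consonant + o). 'echo' becomes 'echoes'.

echoes


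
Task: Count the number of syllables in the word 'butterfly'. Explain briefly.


Break 'butterfly' into syllables: but-ter-fly -> but | ter | fly = 3 syllables

3 syllables


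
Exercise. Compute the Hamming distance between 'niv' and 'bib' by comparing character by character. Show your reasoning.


Alignment:
Position 1: 'n' vs 'b' = DIFFER
Position 2: 'i' vs 'i' = match
Position 3: 'v' vs 'b' = DIFFER
Total differences: 2

2


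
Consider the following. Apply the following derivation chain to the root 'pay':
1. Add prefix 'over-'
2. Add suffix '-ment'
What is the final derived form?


Step 1: Add prefix 'over-' to 'pay' = 'overpay'
Step 2: Add suffix '-ment' to 'overpay' = 'overpayment'

overpayment


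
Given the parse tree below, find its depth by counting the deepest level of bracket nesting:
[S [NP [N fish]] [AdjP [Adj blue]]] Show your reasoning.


Count bracket nesting levels:
'[' at pos 0: depth = 1
'[' at pos 3: depth = 2
'[' at pos 7: depth = 3
'[' at pos 17: depth = 2
'[' at pos 23: depth = 3
Maximum depth reached: 3

3


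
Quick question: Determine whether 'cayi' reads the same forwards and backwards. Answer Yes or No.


Forward: 'cayi'
Reversed: 'iyac'
They differ.

No


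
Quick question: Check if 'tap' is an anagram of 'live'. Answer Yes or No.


Sorted letters of 'tap': 'apt'
Sorted letters of 'live': 'eilv'
They do not match.

No


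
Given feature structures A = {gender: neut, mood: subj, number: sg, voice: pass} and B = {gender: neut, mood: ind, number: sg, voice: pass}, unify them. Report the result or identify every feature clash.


Compare features:
gender: A=neut vs B=neut -> unified: neut
mood: A=subj vs B=ind -> CLASH
number: A=sg vs B=sg -> unified: sg
voice: A=pass vs B=pass -> unified: pass
Clash detected on feature 'mood' (subj vs ind); unification fails.

CLASH on 'mood' (subj vs ind)


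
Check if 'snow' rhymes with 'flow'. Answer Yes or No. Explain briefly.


Rime (stressed vowel + following sounds) of 'snow': -ow = /oʊ/
Rime of 'flow': -ow = /oʊ/
/oʊ/ and /oʊ/ are the same ending sound, so the words rhyme.

Yes


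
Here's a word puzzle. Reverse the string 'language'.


Reverse 'language' character by character: 'egaugnal'.

egaugnal


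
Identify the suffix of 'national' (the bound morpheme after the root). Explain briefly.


The word 'national' = 'nation' (root) + '-al' (suffix). The suffix is '-al'.

al


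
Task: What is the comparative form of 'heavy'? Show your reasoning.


Apply comparative formation (consonant + y: change y to i, add -er): 'heavy' -> 'heavier'.

heavier


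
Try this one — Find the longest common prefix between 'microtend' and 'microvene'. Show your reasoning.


Compare from the start: 5 characters match: 'micro'. Mismatch at position 6: 't' vs 'v'.

micro


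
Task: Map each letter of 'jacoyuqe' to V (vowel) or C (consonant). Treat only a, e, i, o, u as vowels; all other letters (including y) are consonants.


Letter mapping: j = C, a = V, c = C, o = V, y = C, u = V, q = C, e = V.

CVCVCVCV


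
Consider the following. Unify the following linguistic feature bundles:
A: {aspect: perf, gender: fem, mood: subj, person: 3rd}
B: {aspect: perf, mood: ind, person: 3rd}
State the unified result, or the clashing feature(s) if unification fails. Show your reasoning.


Compare features:
aspect: A=perf vs B=perf -> unified: perf
gender: A=fem vs B=_ -> unified: fem
mood: A=subj vs B=ind -> CLASH
person: A=3rd vs B=3rd -> unified: 3rd
Clash detected on feature 'mood' (subj vs ind); unification fails.

CLASH on 'mood' (subj vs ind)


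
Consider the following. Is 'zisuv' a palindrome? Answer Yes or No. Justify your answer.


Forward: 'zisuv'
Reversed: 'vusiz'
They differ.

No


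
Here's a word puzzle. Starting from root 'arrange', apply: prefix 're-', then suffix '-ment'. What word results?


Step 1: Add prefix 're-' to 'arrange' = 'rearrange'
Step 2: Add suffix '-ment' to 'rearrange' = 'rearrangement'

rearrangement


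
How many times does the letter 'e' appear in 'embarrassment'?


Letter 'e' in 'embarrassment': found at position(s) 1, 11 = 2 occurrence(s).

2


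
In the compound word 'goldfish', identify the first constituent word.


Split 'goldfish' into 'gold' + 'fish'. The first part is 'gold'.

gold


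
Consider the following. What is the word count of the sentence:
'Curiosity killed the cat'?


Split into words: Curiosity | killed | the | cat = 4 words.

4
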